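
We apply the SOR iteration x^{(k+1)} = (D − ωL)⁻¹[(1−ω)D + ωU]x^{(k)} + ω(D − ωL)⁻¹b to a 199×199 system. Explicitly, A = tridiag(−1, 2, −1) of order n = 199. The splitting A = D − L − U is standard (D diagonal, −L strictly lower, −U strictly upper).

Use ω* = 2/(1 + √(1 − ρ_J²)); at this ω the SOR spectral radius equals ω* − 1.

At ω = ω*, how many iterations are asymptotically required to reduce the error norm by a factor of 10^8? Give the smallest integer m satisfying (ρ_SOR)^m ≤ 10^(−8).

ρ_J = max_k |cos(kπ/200)| = cos(π/200) = 0.9998766
√(1 − cos²(π/200)) = sin(π/200) ≈ 0.0157073.
ω* = 2/(1+0.0157073) = 1.9690712
Hence ρ(B_{ω*}) = 1.9690712 − 1 = 0.9690712.
8·ln10 = 18.4207; −ln(0.9690712) = 0.0314172; m = ⌈18.4207/0.0314172⌉ = ⌈586.325⌉ = 587.

m = 587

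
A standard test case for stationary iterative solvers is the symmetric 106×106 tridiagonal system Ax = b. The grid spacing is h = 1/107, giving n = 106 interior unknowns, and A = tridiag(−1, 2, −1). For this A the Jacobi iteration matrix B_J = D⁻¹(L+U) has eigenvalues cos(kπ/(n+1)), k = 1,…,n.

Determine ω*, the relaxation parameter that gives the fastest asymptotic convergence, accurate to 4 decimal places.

ω* = 1.9430

½·tridiag(1,0,1) at n=106: λ_k = cos(kπ/107); max |λ| at k=1 ⇒ ρ_J = cos(π/107) ≈ 0.9996.
root = sin(π/107) = 0.02936  (since 1−cos² = sin²).
Young: ω* = 2/(1+√(1−ρ_J²)) = 2/(1+0.02936) = 2/1.02936 = 1.9430.
Hence ρ(B_{ω*}) = 1.9430 − 1 = 0.9430.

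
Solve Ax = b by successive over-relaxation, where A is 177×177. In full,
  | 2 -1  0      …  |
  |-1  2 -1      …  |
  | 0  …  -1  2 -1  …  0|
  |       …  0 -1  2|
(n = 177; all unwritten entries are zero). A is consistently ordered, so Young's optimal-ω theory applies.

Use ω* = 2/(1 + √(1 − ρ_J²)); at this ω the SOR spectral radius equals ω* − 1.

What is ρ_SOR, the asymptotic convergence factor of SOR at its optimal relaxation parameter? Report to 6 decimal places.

ρ_SOR = 0.965315

B_J for the 177×177 system has eigenvalues cos(kπ/178); ρ_J = cos(π/178) = 0.999844.
√(1−ρ_J²) simplifies to sin(π/178) = 0.0176485.
ω* = 2/(1 + 0.0176485) = 2/1.0176485 = 1.965315.
and ρ(B_{ω*}) = 1.965315 − 1 = 0.965315.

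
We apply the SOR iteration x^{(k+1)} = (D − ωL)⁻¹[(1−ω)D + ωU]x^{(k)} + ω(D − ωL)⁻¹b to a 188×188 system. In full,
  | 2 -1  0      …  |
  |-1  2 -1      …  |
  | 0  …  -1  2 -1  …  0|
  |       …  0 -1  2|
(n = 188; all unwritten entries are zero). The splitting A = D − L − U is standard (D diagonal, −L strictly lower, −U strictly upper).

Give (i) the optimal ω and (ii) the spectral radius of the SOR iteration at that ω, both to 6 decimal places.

ω* = 1.967301, ρ_SOR = 0.967301

ρ_J = max_k |cos(kπ/189)| = cos(π/189) = 0.999862
1 − cos²(π/189) = sin²(π/189) ⇒ √(1−ρ_J²) = sin(π/189) = 0.0166214.
ω* = 2 / (1 + 0.0166214) = 2 / 1.0166214 ≈ 1.967301.
[ρ_SOR] ω* − 1 = 0.967301.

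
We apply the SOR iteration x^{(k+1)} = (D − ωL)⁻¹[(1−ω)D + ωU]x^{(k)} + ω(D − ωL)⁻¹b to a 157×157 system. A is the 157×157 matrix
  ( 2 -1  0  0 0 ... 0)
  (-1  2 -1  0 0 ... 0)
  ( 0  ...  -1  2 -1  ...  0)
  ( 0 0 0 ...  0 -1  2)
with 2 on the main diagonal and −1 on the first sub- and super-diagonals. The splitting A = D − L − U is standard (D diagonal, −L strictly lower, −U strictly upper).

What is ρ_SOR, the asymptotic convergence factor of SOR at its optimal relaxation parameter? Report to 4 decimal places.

B_J for the 157×157 system has eigenvalues cos(kπ/158); ρ_J = cos(π/158) = 0.9998.
√(1 − cos²(π/158)) = sin(π/158) ≈ 0.01988.
Young: ω* = 2/(1+√(1−ρ_J²)) = 2/(1+0.01988) = 2/1.01988 = 1.9610.
[ρ_SOR] ω* − 1 = 0.9610.

ρ_SOR = 0.9610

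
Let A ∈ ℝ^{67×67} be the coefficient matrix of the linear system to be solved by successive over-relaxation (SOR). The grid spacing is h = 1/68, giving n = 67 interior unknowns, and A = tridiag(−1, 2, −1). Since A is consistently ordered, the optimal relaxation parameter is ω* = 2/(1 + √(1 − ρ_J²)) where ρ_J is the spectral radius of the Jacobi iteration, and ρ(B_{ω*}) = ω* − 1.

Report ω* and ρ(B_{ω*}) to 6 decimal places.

ω* = 1.911711, ρ_SOR = 0.911711

[ρ_J] n=67: ρ(B_J) = cos(π/(n+1)) = cos(π/68) = 0.998933.
√(1 − cos²(π/68)) = sin(π/68) ≈ 0.0461835.
ω* = 2/(1 + 0.0461835) = 2/1.0461835 = 1.911711.
ρ_SOR = ω* − 1 ≈ 0.911711.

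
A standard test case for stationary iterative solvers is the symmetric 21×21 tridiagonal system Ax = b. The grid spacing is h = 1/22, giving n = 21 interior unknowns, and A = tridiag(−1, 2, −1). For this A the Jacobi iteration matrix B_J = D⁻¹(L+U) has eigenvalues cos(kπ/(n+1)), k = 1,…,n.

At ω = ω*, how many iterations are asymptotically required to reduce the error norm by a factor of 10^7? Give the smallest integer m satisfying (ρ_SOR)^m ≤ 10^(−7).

ρ_J = max_k |cos(kπ/22)| = cos(π/22) = 0.9898214
√(1 − cos²(π/22)) = sin(π/22) ≈ 0.1423148.
Young: ω* = 2/(1+√(1−ρ_J²)) = 2/(1+0.1423148) = 2/1.1423148 = 1.7508309.
ρ_SOR = ω* − 1 = 1.7508309 − 1 = 0.7508309.
7·ln10 = 16.1181; −ln(0.7508309) = 0.286575; m = ⌈16.1181/0.286575⌉ = ⌈56.244⌉ = 57.

m = 57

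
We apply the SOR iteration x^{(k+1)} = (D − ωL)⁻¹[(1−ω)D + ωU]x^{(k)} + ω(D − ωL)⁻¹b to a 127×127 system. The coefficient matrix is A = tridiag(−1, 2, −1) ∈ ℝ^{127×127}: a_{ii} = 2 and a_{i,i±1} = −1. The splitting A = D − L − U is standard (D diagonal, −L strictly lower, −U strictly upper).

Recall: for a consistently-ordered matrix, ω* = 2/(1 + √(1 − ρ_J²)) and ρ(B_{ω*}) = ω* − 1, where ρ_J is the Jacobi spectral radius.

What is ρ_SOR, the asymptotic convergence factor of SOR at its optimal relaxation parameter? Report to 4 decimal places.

ρ_SOR = 0.9521

½·tridiag(1,0,1) at n=127: λ_k = cos(kπ/128); max |λ| at k=1 ⇒ ρ_J = cos(π/128) ≈ 0.9997.
1 − cos²(π/128) = sin²(π/128) ⇒ √(1−ρ_J²) = sin(π/128) = 0.02454.
Young: ω* = 2/(1+√(1−ρ_J²)) = 2/(1+0.02454) = 2/1.02454 = 1.9521.
[ρ_SOR] ω* − 1 = 0.9521.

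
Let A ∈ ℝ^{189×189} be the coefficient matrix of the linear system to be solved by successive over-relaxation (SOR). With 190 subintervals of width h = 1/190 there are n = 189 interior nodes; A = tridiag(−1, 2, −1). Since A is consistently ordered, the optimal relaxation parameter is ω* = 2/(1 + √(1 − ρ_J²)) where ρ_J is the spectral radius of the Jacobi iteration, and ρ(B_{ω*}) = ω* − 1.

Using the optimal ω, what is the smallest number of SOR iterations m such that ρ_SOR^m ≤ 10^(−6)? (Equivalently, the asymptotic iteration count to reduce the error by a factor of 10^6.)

m = 418

ρ_J = max_k |cos(kπ/190)| = cos(π/190) = 0.9998633
√(1 − cos²(π/190)) = sin(π/190) ≈ 0.0165339.
ω* = 2 / (1 + 0.0165339) = 2 / 1.0165339 ≈ 1.9674700.
Hence ρ(B_{ω*}) = 1.9674700 − 1 = 0.9674700.
6·ln10 = 13.8155; −ln(0.9674700) = 0.0330709; m = ⌈13.8155/0.0330709⌉ = ⌈417.754⌉ = 418.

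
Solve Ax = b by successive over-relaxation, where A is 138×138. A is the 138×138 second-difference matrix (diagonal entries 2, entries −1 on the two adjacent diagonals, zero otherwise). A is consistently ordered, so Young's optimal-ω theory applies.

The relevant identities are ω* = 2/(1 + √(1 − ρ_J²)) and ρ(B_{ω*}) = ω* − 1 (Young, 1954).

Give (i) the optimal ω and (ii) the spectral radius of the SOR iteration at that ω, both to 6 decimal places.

ω* = 1.955800, ρ_SOR = 0.955800

ρ_J = max_k |cos(kπ/139)| = cos(π/139) = 0.999745
√(1−ρ_J²) = |sin(π/139)| = 0.0225995
So ω* = 2/1.0225995 = 1.955800 (Young).
ρ_SOR = ω* − 1 = 1.955800 − 1 = 0.955800.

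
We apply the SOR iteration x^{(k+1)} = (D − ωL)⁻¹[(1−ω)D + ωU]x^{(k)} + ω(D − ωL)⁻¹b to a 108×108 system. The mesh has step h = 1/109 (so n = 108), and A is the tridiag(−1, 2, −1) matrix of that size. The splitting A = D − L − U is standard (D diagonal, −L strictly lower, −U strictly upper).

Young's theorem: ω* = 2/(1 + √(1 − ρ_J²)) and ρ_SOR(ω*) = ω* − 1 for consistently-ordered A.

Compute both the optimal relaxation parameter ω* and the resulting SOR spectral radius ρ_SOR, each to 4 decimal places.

ω* = 1.9440, ρ_SOR = 0.9440

B_J for the 108×108 system has eigenvalues cos(kπ/109); ρ_J = cos(π/109) = 0.9996.
√(1−ρ_J²) = |sin(π/109)| = 0.02882
ω* = 2 / (1 + 0.02882) = 2 / 1.02882 ≈ 1.9440.
Hence ρ(B_{ω*}) = 1.9440 − 1 = 0.9440.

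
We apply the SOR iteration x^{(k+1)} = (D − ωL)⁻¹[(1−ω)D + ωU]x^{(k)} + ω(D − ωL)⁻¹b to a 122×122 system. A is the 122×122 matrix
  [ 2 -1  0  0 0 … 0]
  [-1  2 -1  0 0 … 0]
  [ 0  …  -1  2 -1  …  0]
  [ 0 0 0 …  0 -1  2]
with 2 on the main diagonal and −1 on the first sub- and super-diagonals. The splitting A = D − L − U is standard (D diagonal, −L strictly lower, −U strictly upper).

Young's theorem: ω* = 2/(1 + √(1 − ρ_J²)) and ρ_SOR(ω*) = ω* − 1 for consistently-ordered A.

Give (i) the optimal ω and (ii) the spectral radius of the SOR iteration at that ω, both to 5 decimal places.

spectrum of D⁻¹(L+U) = {cos(kπ/123) : 1≤k≤122}; ρ_J = cos(π/123) = 0.99967.
1 − cos²(π/123) = sin²(π/123) ⇒ √(1−ρ_J²) = sin(π/123) = 0.025539.
ω* = 2/(1 + 0.025539) = 2/1.025539 = 1.95019.
ρ(B_{ω*}) = ω*−1 = 0.95019

ω* = 1.95019, ρ_SOR = 0.95019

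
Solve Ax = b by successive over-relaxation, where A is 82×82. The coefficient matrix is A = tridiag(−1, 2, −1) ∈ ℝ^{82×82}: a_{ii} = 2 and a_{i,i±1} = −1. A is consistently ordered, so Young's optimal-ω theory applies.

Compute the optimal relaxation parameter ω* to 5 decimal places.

½·tridiag(1,0,1) at n=82: λ_k = cos(kπ/83); max |λ| at k=1 ⇒ ρ_J = cos(π/83) ≈ 0.99928.
root = sin(π/83) = 0.037841  (since 1−cos² = sin²).
So ω* = 2/1.037841 = 1.92708 (Young).
Hence ρ(B_{ω*}) = 1.92708 − 1 = 0.92708.

ω* = 1.92708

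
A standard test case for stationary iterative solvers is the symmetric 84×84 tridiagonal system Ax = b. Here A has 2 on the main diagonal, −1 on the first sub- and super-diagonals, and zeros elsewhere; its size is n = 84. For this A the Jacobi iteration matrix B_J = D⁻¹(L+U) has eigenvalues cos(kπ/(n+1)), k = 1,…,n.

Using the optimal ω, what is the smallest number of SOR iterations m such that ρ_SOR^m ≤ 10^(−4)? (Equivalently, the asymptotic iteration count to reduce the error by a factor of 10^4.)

m = 125

B_J for the 84×84 system has eigenvalues cos(kπ/85); ρ_J = cos(π/85) = 0.9993171.
√(1 − cos²(π/85)) = sin(π/85) ≈ 0.0369515.
ω* = 2 / (1 + 0.0369515) = 2 / 1.0369515 ≈ 1.9287305.
and ρ(B_{ω*}) = 1.9287305 − 1 = 0.9287305.
m ≥ 4·ln10 / (−ln 0.9287305) = 124.571; smallest integer m = 125.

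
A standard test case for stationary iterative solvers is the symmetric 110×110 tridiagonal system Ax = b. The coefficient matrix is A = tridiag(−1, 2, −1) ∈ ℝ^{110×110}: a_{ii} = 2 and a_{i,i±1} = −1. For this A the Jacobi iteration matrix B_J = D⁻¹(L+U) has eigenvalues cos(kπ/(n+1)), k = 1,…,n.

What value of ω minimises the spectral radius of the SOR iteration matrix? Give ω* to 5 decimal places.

ω* = 1.94496

n=110: λ(B_J) = 1 − λ(A)/2 = cos(kπ/111); k=1 gives ρ_J = 0.99960.
√(1−ρ_J²) simplifies to sin(π/111) = 0.028299.
ω* = 2/(1+0.028299) = 1.94496
ρ(B_{ω*}) = ω*−1 = 0.94496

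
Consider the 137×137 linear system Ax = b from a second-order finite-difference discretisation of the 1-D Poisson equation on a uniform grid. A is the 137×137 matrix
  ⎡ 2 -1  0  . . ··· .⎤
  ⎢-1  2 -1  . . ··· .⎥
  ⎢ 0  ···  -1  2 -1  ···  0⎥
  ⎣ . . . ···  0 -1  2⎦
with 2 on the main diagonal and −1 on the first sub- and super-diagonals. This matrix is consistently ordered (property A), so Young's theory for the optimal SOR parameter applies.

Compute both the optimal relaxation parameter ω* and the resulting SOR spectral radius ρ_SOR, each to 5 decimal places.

½·tridiag(1,0,1) at n=137: λ_k = cos(kπ/138); max |λ| at k=1 ⇒ ρ_J = cos(π/138) ≈ 0.99974.
√(1 − cos²(π/138)) = sin(π/138) ≈ 0.022763.
[ω*] 2 ÷ (1 + 0.022763) = 2 ÷ 1.022763 = 1.95549.
ρ_SOR = ω* − 1 = 1.95549 − 1 = 0.95549.

ω* = 1.95549, ρ_SOR = 0.95549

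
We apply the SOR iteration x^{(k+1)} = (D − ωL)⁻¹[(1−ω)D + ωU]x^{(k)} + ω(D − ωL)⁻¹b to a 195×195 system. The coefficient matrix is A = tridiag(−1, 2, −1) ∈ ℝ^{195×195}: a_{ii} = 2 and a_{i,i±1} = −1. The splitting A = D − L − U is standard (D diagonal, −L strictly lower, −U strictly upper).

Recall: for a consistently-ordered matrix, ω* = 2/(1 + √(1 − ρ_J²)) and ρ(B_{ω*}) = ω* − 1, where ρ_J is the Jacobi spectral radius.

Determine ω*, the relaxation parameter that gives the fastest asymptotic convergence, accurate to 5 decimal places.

n=195: λ(B_J) = 1 − λ(A)/2 = cos(kπ/196); k=1 gives ρ_J = 0.99987.
√(1−ρ_J²) = |sin(π/196)| = 0.016028
So ω* = 2/1.016028 = 1.96845 (Young).
At ω = 1.96845 every |λ(B_ω)| = ω−1, so ρ_SOR = 0.96845.

ω* = 1.96845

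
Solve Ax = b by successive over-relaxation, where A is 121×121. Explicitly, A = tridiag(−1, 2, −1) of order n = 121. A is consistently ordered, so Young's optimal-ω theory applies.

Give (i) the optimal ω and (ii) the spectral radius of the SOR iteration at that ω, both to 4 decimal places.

B_J for the 121×121 system has eigenvalues cos(kπ/122); ρ_J = cos(π/122) = 0.9997.
1 − cos²(π/122) = sin²(π/122) ⇒ √(1−ρ_J²) = sin(π/122) = 0.02575.
ω* = 2 / (1 + 0.02575) = 2 / 1.02575 ≈ 1.9498.
At ω = 1.9498 every |λ(B_ω)| = ω−1, so ρ_SOR = 0.9498.

ω* = 1.9498, ρ_SOR = 0.9498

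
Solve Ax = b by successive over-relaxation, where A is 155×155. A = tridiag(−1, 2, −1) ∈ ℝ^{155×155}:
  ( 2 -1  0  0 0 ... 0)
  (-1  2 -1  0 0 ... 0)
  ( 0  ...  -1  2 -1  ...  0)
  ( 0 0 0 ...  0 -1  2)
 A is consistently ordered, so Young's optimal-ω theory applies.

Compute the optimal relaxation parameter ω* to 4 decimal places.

½·tridiag(1,0,1) at n=155: λ_k = cos(kπ/156); max |λ| at k=1 ⇒ ρ_J = cos(π/156) ≈ 0.9998.
√(1 − cos²(π/156)) = sin(π/156) ≈ 0.02014.
ω* = 2/(1 + 0.02014) = 2/1.02014 = 1.9605.
ρ_SOR = ω* − 1 = 1.9605 − 1 = 0.9605.

ω* = 1.9605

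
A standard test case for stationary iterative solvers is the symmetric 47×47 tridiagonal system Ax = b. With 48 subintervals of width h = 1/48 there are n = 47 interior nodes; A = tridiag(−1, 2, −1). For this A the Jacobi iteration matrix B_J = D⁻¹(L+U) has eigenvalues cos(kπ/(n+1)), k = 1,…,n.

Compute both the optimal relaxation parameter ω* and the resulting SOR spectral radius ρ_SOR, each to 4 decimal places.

ω* = 1.8772, ρ_SOR = 0.8772

[ρ_J] n=47: ρ(B_J) = cos(π/(n+1)) = cos(π/48) = 0.9979.
root = sin(π/48) = 0.06540  (since 1−cos² = sin²).
Then 2/(1+√(1−ρ_J²)) = 2/(1+0.06540); ω* = 2/1.06540 = 1.8772.
ρ_SOR = ω* − 1 ≈ 0.8772.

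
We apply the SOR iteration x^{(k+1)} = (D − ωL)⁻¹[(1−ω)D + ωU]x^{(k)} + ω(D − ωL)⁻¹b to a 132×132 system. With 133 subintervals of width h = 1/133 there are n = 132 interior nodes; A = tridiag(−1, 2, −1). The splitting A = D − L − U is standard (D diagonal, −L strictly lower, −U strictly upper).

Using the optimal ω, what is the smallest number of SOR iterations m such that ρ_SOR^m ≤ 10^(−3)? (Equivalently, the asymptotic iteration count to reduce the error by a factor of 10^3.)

m = 147

n=132: λ(B_J) = 1 − λ(A)/2 = cos(kπ/133); k=1 gives ρ_J = 0.9997210.
1 − cos²(π/133) = sin²(π/133) ⇒ √(1−ρ_J²) = sin(π/133) = 0.0236188.
[ω*] 2 ÷ (1 + 0.0236188) = 2 ÷ 1.0236188 = 1.9538524.
Hence ρ(B_{ω*}) = 1.9538524 − 1 = 0.9538524.
3·ln10 = 6.90776; −ln(0.9538524) = 0.0472463; m = ⌈6.90776/0.0472463⌉ = ⌈146.207⌉ = 147.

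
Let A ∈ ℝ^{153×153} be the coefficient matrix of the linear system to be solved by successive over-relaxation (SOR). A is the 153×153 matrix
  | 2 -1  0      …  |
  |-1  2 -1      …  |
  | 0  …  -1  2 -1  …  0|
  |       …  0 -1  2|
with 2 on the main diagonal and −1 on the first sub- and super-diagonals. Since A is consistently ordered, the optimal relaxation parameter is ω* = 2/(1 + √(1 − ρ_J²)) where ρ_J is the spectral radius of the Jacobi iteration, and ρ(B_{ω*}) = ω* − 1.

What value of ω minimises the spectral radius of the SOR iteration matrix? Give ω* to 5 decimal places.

ω* = 1.96002

With n=153, ρ(Jacobi) = cos(π/154) = 0.99979.
1 − cos²(π/154) = sin²(π/154) ⇒ √(1−ρ_J²) = sin(π/154) = 0.020399.
[ω*] 2 ÷ (1 + 0.020399) = 2 ÷ 1.020399 = 1.96002.
ρ(B_{ω*}) = ω*−1 = 0.96002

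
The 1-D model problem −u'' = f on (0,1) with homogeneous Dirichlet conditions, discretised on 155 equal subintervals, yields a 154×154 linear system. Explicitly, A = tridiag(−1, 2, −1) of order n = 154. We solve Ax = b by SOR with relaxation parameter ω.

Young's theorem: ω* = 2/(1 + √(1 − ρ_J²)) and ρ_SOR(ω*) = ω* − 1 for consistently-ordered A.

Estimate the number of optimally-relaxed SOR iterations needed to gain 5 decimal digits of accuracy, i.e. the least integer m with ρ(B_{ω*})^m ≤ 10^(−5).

spectrum of D⁻¹(L+U) = {cos(kπ/155) : 1≤k≤154}; ρ_J = cos(π/155) = 0.9997946.
root = sin(π/155) = 0.0202670  (since 1−cos² = sin²).
Then 2/(1+√(1−ρ_J²)) = 2/(1+0.0202670); ω* = 2/1.0202670 = 1.9602712.
At ω = 1.9602712 every |λ(B_ω)| = ω−1, so ρ_SOR = 0.9602712.
m ≥ 5·ln10 / (−ln 0.9602712) = 283.992; smallest integer m = 284.

m = 284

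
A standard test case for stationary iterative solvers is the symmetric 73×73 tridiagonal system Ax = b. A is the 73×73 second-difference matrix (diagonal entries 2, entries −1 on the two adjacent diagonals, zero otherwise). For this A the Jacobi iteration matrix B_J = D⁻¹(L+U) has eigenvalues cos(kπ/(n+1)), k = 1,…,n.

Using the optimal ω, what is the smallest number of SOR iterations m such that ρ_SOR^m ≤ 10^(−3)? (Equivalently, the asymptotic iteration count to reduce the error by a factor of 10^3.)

ρ_J = max_k |cos(kπ/74)| = cos(π/74) = 0.9990990
root = sin(π/74) = 0.0424412  (since 1−cos² = sin²).
ω* = 2/(1 + 0.0424412) = 2/1.0424412 = 1.9185734.
ρ(B_{ω*}) = ω*−1 = 0.9185734
Need (0.9185734)^m ≤ 10^(−3): m ≥ 3·ln10/|ln 0.9185734| = 6.90776/0.0849335 = 81.331 ⇒ m = 82.

m = 82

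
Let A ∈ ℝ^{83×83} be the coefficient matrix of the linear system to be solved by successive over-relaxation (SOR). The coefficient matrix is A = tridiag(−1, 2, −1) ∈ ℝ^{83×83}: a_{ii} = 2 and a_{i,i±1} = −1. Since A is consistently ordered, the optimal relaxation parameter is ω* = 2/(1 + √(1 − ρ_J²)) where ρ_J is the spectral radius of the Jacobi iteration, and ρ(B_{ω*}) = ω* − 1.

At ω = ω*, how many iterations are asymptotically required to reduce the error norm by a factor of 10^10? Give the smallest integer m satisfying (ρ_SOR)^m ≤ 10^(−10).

m = 308

B_J for the 83×83 system has eigenvalues cos(kπ/84); ρ_J = cos(π/84) = 0.9993007.
1 − cos²(π/84) = sin²(π/84) ⇒ √(1−ρ_J²) = sin(π/84) = 0.0373912.
So ω* = 2/1.0373912 = 1.9279130 (Young).
Hence ρ(B_{ω*}) = 1.9279130 − 1 = 0.9279130.
m ≥ 10·ln10 / (−ln 0.9279130) = 307.762; smallest integer m = 308.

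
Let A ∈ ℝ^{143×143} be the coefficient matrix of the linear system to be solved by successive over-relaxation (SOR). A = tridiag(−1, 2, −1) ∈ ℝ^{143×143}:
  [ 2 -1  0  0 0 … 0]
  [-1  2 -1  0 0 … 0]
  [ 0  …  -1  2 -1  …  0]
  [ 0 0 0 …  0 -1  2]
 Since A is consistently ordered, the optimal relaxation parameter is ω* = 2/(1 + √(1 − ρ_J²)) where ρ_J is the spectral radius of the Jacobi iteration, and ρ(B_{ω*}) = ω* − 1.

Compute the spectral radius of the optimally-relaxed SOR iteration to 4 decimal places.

ρ_SOR = 0.9573

ρ_J = max_k |cos(kπ/144)| = cos(π/144) = 0.9998
√(1−ρ_J²) = |sin(π/144)| = 0.02181
ω* = 2/(1 + 0.02181) = 2/1.02181 = 1.9573.
ρ_SOR = ω* − 1 ≈ 0.9573.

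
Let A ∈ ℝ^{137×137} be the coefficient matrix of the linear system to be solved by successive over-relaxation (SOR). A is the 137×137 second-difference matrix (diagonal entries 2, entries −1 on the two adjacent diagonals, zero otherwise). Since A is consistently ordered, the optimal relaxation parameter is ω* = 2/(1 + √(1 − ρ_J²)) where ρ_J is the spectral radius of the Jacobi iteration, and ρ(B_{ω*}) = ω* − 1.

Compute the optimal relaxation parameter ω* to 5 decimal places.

spectrum of D⁻¹(L+U) = {cos(kπ/138) : 1≤k≤137}; ρ_J = cos(π/138) = 0.99974.
1 − cos²(π/138) = sin²(π/138) ⇒ √(1−ρ_J²) = sin(π/138) = 0.022763.
ω* = 2/(1+0.022763) = 1.95549
ρ_SOR = ω* − 1 ≈ 0.95549.

ω* = 1.95549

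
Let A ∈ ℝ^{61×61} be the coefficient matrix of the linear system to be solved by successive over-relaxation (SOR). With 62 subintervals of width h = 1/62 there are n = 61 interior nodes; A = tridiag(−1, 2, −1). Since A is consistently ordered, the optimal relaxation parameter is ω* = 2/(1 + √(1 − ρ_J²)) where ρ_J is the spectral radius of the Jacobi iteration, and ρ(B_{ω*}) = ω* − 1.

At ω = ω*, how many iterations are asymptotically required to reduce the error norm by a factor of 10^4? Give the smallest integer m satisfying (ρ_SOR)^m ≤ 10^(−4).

½·tridiag(1,0,1) at n=61: λ_k = cos(kπ/62); max |λ| at k=1 ⇒ ρ_J = cos(π/62) ≈ 0.9987165.
√(1−ρ_J²) = |sin(π/62)| = 0.0506492
ω* = 2 / (1 + 0.0506492) = 2 / 1.0506492 ≈ 1.9035849.
At ω = 1.9035849 every |λ(B_ω)| = ω−1, so ρ_SOR = 0.9035849.
Need (0.9035849)^m ≤ 10^(−4): m ≥ 4·ln10/|ln 0.9035849| = 9.21034/0.101385 = 90.845 ⇒ m = 91.

m = 91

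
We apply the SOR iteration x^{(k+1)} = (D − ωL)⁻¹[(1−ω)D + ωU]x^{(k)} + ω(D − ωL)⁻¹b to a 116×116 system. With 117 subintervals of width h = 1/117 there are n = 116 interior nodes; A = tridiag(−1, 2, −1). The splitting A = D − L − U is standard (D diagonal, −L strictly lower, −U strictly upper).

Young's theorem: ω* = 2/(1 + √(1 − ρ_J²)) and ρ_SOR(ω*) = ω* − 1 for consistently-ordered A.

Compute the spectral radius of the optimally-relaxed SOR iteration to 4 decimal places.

With n=116, ρ(Jacobi) = cos(π/117) = 0.9996.
√(1 − cos²(π/117)) = sin(π/117) ≈ 0.02685.
Then 2/(1+√(1−ρ_J²)) = 2/(1+0.02685); ω* = 2/1.02685 = 1.9477.
ρ_SOR = ω* − 1 = 1.9477 − 1 = 0.9477.

ρ_SOR = 0.9477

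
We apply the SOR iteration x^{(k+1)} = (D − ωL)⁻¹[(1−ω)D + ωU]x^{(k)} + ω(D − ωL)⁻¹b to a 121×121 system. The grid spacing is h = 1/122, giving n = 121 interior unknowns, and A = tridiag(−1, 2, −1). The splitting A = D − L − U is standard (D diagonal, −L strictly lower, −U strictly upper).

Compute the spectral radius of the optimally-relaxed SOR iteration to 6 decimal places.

spectrum of D⁻¹(L+U) = {cos(kπ/122) : 1≤k≤121}; ρ_J = cos(π/122) = 0.999668.
√(1 − cos²(π/122)) = sin(π/122) ≈ 0.0257479.
[ω*] 2 ÷ (1 + 0.0257479) = 2 ÷ 1.0257479 = 1.949797.
At ω = 1.949797 every |λ(B_ω)| = ω−1, so ρ_SOR = 0.949797.

ρ_SOR = 0.949797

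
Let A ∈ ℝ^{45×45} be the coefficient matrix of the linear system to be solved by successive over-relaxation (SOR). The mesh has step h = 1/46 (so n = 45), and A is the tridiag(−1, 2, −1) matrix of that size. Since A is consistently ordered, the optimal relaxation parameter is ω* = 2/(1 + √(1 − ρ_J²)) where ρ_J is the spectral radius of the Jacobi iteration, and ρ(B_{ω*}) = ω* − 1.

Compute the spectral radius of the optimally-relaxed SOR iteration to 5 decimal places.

spectrum of D⁻¹(L+U) = {cos(kπ/46) : 1≤k≤45}; ρ_J = cos(π/46) = 0.99767.
1 − cos²(π/46) = sin²(π/46) ⇒ √(1−ρ_J²) = sin(π/46) = 0.068242.
[ω*] 2 ÷ (1 + 0.068242) = 2 ÷ 1.068242 = 1.87223.
ρ_SOR = ω* − 1 = 1.87223 − 1 = 0.87223.

ρ_SOR = 0.87223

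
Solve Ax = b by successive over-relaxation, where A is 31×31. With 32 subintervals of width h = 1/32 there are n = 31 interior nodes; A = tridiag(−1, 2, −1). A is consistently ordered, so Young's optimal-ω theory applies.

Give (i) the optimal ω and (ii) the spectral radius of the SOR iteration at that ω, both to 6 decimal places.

spectrum of D⁻¹(L+U) = {cos(kπ/32) : 1≤k≤31}; ρ_J = cos(π/32) = 0.995185.
√(1 − cos²(π/32)) = sin(π/32) ≈ 0.0980171.
Then 2/(1+√(1−ρ_J²)) = 2/(1+0.0980171); ω* = 2/1.0980171 = 1.821465.
ρ(B_{ω*}) = ω*−1 = 0.821465

ω* = 1.821465, ρ_SOR = 0.821465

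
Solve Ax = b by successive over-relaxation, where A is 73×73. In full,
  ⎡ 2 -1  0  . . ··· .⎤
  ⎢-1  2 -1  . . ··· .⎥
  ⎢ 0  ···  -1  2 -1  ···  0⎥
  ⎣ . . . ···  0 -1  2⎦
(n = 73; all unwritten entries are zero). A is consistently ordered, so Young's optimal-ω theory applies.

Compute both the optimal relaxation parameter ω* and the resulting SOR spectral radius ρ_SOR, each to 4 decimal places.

spectrum of D⁻¹(L+U) = {cos(kπ/74) : 1≤k≤73}; ρ_J = cos(π/74) = 0.9991.
√(1−ρ_J²) = |sin(π/74)| = 0.04244
ω* = 2 / (1 + 0.04244) = 2 / 1.04244 ≈ 1.9186.
At ω = 1.9186 every |λ(B_ω)| = ω−1, so ρ_SOR = 0.9186.

ω* = 1.9186, ρ_SOR = 0.9186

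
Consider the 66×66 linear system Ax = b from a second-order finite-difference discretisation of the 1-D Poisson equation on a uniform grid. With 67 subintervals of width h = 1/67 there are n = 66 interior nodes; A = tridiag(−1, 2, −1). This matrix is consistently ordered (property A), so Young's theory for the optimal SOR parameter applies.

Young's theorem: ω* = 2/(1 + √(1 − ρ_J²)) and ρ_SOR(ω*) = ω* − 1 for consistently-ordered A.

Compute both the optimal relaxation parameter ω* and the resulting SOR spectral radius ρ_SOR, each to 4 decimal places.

½·tridiag(1,0,1) at n=66: λ_k = cos(kπ/67); max |λ| at k=1 ⇒ ρ_J = cos(π/67) ≈ 0.9989.
√(1 − cos²(π/67)) = sin(π/67) ≈ 0.04687.
[ω*] 2 ÷ (1 + 0.04687) = 2 ÷ 1.04687 = 1.9105.
ρ_SOR = ω* − 1 ≈ 0.9105.

ω* = 1.9105, ρ_SOR = 0.9105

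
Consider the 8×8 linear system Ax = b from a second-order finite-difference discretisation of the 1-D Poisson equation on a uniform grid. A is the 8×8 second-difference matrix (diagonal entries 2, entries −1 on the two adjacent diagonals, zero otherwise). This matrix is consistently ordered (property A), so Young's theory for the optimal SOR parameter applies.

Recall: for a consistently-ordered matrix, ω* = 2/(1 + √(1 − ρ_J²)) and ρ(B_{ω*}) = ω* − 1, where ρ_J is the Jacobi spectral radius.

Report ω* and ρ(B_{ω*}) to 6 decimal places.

B_J for the 8×8 system has eigenvalues cos(kπ/9); ρ_J = cos(π/9) = 0.939693.
1 − cos²(π/9) = sin²(π/9) ⇒ √(1−ρ_J²) = sin(π/9) = 0.3420201.
Then 2/(1+√(1−ρ_J²)) = 2/(1+0.3420201); ω* = 2/1.3420201 = 1.490291.
Hence ρ(B_{ω*}) = 1.490291 − 1 = 0.490291.

ω* = 1.490291, ρ_SOR = 0.490291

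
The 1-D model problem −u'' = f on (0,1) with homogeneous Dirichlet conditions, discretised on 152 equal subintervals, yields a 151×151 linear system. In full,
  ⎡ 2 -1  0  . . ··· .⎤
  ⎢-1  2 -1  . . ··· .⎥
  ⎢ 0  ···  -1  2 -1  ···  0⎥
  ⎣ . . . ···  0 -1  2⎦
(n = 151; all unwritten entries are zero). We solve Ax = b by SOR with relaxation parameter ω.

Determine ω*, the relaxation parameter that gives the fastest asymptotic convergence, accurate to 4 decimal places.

½·tridiag(1,0,1) at n=151: λ_k = cos(kπ/152); max |λ| at k=1 ⇒ ρ_J = cos(π/152) ≈ 0.9998.
1 − cos²(π/152) = sin²(π/152) ⇒ √(1−ρ_J²) = sin(π/152) = 0.02067.
So ω* = 2/1.02067 = 1.9595 (Young).
and ρ(B_{ω*}) = 1.9595 − 1 = 0.9595.

ω* = 1.9595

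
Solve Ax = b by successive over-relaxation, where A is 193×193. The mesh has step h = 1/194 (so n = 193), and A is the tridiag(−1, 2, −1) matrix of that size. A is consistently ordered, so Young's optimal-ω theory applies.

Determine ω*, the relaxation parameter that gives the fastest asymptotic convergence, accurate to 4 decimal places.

ω* = 1.9681

½·tridiag(1,0,1) at n=193: λ_k = cos(kπ/194); max |λ| at k=1 ⇒ ρ_J = cos(π/194) ≈ 0.9999.
√(1−ρ_J²) simplifies to sin(π/194) = 0.01619.
ω* = 2/(1 + 0.01619) = 2/1.01619 = 1.9681.
and ρ(B_{ω*}) = 1.9681 − 1 = 0.9681.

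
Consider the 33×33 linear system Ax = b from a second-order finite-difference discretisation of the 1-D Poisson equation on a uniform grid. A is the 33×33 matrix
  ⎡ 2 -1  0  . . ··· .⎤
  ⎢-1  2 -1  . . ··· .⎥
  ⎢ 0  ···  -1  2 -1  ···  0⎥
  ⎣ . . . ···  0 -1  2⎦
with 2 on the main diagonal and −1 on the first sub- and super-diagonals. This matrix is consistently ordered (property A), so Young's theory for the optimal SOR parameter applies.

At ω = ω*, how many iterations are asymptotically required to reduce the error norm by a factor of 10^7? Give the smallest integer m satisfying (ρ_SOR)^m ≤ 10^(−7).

n=33: λ(B_J) = 1 − λ(A)/2 = cos(kπ/34); k=1 gives ρ_J = 0.9957342.
√(1 − cos²(π/34)) = sin(π/34) ≈ 0.0922684.
ω* = 2 / (1 + 0.0922684) = 2 / 1.0922684 ≈ 1.8310518.
[ρ_SOR] ω* − 1 = 0.8310518.
7·ln10 = 16.1181; −ln(0.8310518) = 0.185063; m = ⌈16.1181/0.185063⌉ = ⌈87.095⌉ = 88.

m = 88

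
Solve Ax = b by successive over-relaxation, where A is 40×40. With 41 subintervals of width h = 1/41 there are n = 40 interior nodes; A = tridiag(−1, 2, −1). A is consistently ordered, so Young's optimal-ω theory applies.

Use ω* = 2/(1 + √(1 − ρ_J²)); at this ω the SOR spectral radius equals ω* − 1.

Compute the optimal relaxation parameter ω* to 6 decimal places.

ω* = 1.857788

½·tridiag(1,0,1) at n=40: λ_k = cos(kπ/41); max |λ| at k=1 ⇒ ρ_J = cos(π/41) ≈ 0.997066.
√(1−ρ_J²) simplifies to sin(π/41) = 0.0765493.
[ω*] 2 ÷ (1 + 0.0765493) = 2 ÷ 1.0765493 = 1.857788.
ρ_SOR = ω* − 1 = 1.857788 − 1 = 0.857788.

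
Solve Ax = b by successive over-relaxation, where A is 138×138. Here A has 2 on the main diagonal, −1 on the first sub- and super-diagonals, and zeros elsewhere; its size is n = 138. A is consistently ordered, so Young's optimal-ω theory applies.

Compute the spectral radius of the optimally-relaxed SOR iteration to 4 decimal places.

ρ_SOR = 0.9558

n=138: λ(B_J) = 1 − λ(A)/2 = cos(kπ/139); k=1 gives ρ_J = 0.9997.
root = sin(π/139) = 0.02260  (since 1−cos² = sin²).
ω* = 2/(1+0.02260) = 1.9558
[ρ_SOR] ω* − 1 = 0.9558.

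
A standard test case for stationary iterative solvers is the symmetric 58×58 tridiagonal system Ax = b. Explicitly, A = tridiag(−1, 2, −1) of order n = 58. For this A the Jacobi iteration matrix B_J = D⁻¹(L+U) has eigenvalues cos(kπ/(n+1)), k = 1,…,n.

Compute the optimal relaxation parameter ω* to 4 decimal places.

ω* = 1.8989

B_J for the 58×58 system has eigenvalues cos(kπ/59); ρ_J = cos(π/59) = 0.9986.
√(1−ρ_J²) simplifies to sin(π/59) = 0.05322.
ω* = 2/(1+0.05322) = 1.8989
[ρ_SOR] ω* − 1 = 0.8989.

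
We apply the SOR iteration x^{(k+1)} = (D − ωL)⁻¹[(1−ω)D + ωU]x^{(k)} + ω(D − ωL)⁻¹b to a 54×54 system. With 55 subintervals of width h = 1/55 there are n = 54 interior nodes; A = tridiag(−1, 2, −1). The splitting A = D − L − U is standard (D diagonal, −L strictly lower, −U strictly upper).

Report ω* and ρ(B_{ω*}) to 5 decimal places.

ω* = 1.89199, ρ_SOR = 0.89199

½·tridiag(1,0,1) at n=54: λ_k = cos(kπ/55); max |λ| at k=1 ⇒ ρ_J = cos(π/55) ≈ 0.99837.
√(1−ρ_J²) simplifies to sin(π/55) = 0.057089.
Then 2/(1+√(1−ρ_J²)) = 2/(1+0.057089); ω* = 2/1.057089 = 1.89199.
ρ_SOR = ω* − 1 = 1.89199 − 1 = 0.89199.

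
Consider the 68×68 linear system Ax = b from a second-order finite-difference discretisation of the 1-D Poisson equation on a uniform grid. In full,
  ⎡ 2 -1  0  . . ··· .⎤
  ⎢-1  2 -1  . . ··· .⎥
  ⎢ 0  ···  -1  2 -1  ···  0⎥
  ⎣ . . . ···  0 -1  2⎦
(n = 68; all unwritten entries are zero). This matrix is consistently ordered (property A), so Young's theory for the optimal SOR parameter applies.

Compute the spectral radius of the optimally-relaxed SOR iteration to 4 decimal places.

B_J for the 68×68 system has eigenvalues cos(kπ/69); ρ_J = cos(π/69) = 0.9990.
√(1−ρ_J²) simplifies to sin(π/69) = 0.04551.
[ω*] 2 ÷ (1 + 0.04551) = 2 ÷ 1.04551 = 1.9129.
ρ_SOR = ω* − 1 ≈ 0.9129.

ρ_SOR = 0.9129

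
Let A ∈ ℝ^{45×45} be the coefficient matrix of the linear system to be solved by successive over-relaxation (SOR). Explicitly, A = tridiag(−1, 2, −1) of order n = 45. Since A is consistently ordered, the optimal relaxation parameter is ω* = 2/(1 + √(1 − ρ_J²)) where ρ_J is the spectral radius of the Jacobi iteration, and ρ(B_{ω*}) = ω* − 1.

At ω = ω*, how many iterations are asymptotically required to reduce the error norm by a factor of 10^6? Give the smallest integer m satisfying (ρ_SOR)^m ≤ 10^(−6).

½·tridiag(1,0,1) at n=45: λ_k = cos(kπ/46); max |λ| at k=1 ⇒ ρ_J = cos(π/46) ≈ 0.9976688.
√(1 − cos²(π/46)) = sin(π/46) ≈ 0.0682424.
ω* = 2 / (1 + 0.0682424) = 2 / 1.0682424 ≈ 1.8722342.
Hence ρ(B_{ω*}) = 1.8722342 − 1 = 0.8722342.
6·ln10 = 13.8155; −ln(0.8722342) = 0.136697; m = ⌈13.8155/0.136697⌉ = ⌈101.067⌉ = 102.

m = 102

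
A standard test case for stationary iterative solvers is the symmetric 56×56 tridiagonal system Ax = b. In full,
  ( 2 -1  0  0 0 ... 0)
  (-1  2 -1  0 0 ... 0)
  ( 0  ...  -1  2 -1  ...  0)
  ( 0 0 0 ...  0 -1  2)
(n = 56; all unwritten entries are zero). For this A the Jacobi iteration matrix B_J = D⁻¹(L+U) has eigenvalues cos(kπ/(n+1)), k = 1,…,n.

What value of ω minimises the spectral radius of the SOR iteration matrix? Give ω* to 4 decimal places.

ρ_J = max_k |cos(kπ/57)| = cos(π/57) = 0.9985
root = sin(π/57) = 0.05509  (since 1−cos² = sin²).
[ω*] 2 ÷ (1 + 0.05509) = 2 ÷ 1.05509 = 1.8956.
[ρ_SOR] ω* − 1 = 0.8956.

ω* = 1.8956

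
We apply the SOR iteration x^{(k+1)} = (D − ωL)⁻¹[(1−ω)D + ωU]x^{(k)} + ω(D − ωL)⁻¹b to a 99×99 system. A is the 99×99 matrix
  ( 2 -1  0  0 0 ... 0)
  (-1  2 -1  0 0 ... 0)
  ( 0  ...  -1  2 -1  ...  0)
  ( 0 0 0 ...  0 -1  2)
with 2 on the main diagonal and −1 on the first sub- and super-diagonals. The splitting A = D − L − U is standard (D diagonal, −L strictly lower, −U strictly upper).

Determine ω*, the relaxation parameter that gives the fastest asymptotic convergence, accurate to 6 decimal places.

n=99: λ(B_J) = 1 − λ(A)/2 = cos(kπ/100); k=1 gives ρ_J = 0.999507.
√(1−ρ_J²) = |sin(π/100)| = 0.0314108
[ω*] 2 ÷ (1 + 0.0314108) = 2 ÷ 1.0314108 = 1.939092.
and ρ(B_{ω*}) = 1.939092 − 1 = 0.939092.

ω* = 1.939092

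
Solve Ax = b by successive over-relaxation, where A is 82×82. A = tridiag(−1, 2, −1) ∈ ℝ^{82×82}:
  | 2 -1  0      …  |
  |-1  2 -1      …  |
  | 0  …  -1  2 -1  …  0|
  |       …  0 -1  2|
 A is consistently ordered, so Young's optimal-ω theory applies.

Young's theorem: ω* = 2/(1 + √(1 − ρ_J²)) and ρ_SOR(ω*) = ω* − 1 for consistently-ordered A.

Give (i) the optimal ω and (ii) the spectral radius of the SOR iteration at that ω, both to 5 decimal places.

B_J for the 82×82 system has eigenvalues cos(kπ/83); ρ_J = cos(π/83) = 0.99928.
√(1 − cos²(π/83)) = sin(π/83) ≈ 0.037841.
[ω*] 2 ÷ (1 + 0.037841) = 2 ÷ 1.037841 = 1.92708.
ρ_SOR = ω* − 1 ≈ 0.92708.

ω* = 1.92708, ρ_SOR = 0.92708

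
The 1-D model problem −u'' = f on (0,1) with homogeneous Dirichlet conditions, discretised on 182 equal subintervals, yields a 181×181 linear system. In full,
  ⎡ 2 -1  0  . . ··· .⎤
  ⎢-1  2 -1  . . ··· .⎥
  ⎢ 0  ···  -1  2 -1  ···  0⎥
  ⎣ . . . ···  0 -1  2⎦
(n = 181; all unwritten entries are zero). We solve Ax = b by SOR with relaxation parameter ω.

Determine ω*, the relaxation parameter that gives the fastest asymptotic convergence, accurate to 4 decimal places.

ω* = 1.9661

½·tridiag(1,0,1) at n=181: λ_k = cos(kπ/182); max |λ| at k=1 ⇒ ρ_J = cos(π/182) ≈ 0.9999.
√(1 − cos²(π/182)) = sin(π/182) ≈ 0.01726.
[ω*] 2 ÷ (1 + 0.01726) = 2 ÷ 1.01726 = 1.9661.
ρ(B_{ω*}) = ω*−1 = 0.9661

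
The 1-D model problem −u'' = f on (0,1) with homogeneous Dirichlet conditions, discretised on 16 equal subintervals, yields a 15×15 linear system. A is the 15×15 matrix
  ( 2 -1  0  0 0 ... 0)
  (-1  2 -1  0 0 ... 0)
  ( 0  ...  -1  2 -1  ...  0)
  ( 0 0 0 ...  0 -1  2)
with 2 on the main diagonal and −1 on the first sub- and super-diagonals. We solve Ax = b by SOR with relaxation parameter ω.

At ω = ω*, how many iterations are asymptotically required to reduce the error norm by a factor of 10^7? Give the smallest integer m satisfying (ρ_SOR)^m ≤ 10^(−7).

B_J for the 15×15 system has eigenvalues cos(kπ/16); ρ_J = cos(π/16) = 0.9807853.
√(1 − cos²(π/16)) = sin(π/16) ≈ 0.1950903.
ω* = 2/(1+0.1950903) = 1.6735137
[ρ_SOR] ω* − 1 = 0.6735137.
For 7 digits: m = 7·ln10 / (−ln 0.6735137) = 16.1181/0.395247 = 40.780; round up → m = 41.

m = 41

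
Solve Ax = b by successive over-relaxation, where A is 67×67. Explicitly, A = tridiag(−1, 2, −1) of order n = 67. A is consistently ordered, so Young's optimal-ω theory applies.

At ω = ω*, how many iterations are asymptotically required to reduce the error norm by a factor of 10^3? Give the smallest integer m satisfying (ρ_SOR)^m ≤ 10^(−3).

ρ_J = max_k |cos(kπ/68)| = cos(π/68) = 0.9989330
√(1 − cos²(π/68)) = sin(π/68) ≈ 0.0461835.
ω* = 2/(1+0.0461835) = 1.9117105
At ω = 1.9117105 every |λ(B_ω)| = ω−1, so ρ_SOR = 0.9117105.
For 3 digits: m = 3·ln10 / (−ln 0.9117105) = 6.90776/0.0924328 = 74.733; round up → m = 75.

m = 75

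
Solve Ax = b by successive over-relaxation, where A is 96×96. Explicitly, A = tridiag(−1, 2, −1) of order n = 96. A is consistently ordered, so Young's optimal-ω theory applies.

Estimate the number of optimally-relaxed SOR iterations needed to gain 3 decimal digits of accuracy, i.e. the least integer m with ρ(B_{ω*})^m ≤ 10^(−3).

m = 107

ρ_J = max_k |cos(kπ/97)| = cos(π/97) = 0.9994756
√(1−ρ_J²) simplifies to sin(π/97) = 0.0323819.
[ω*] 2 ÷ (1 + 0.0323819) = 2 ÷ 1.0323819 = 1.9372676.
ρ_SOR = ω* − 1 ≈ 0.9372676.
m ≥ 3·ln10 / (−ln 0.9372676) = 106.624; smallest integer m = 107.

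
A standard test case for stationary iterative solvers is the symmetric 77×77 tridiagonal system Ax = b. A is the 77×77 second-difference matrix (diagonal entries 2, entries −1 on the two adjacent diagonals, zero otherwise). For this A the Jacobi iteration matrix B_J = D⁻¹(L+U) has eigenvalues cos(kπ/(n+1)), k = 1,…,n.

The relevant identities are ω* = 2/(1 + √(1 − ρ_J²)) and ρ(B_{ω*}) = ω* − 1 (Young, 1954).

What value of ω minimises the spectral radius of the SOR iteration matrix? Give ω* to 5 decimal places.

ω* = 1.92259

n=77: λ(B_J) = 1 − λ(A)/2 = cos(kπ/78); k=1 gives ρ_J = 0.99919.
√(1−ρ_J²) = |sin(π/78)| = 0.040266
ω* = 2/(1 + 0.040266) = 2/1.040266 = 1.92259.
[ρ_SOR] ω* − 1 = 0.92259.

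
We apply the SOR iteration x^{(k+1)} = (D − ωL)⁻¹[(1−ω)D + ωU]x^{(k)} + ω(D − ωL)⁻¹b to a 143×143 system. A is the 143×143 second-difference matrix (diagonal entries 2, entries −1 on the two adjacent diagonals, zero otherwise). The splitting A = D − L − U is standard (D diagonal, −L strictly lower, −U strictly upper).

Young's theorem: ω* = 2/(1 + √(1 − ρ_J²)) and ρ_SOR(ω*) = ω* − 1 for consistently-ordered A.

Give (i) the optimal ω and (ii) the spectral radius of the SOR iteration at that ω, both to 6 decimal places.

ω* = 1.957302, ρ_SOR = 0.957302

B_J for the 143×143 system has eigenvalues cos(kπ/144); ρ_J = cos(π/144) = 0.999762.
√(1−ρ_J²) simplifies to sin(π/144) = 0.0218149.
Then 2/(1+√(1−ρ_J²)) = 2/(1+0.0218149); ω* = 2/1.0218149 = 1.957302.
ρ_SOR = ω* − 1 ≈ 0.957302.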